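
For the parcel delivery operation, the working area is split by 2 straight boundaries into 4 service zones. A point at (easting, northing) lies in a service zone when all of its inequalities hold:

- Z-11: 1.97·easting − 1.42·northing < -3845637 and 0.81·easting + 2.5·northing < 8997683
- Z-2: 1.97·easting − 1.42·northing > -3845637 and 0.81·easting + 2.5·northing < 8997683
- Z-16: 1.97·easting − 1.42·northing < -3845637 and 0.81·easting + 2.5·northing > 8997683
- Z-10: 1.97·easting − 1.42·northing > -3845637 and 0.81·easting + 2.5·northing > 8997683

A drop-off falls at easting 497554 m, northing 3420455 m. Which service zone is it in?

1.97·497554 − 1.42·3420455 = -3876864.720, which is < -3845637
0.81·497554 + 2.5·3420455 = 8954156.240, which is < 8997683
This sign pattern matches Z-11.

Z-11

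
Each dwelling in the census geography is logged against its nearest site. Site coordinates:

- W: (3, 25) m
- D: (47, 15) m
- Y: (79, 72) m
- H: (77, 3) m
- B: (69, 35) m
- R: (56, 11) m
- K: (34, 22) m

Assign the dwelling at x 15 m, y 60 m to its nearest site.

W

Squared distances to each site:
W: 1369.000; D: 3049.000; Y: 4240.000; H: 7093.000; B: 3541.000; R: 4082.000; K: 1805.000.
Minimum at W.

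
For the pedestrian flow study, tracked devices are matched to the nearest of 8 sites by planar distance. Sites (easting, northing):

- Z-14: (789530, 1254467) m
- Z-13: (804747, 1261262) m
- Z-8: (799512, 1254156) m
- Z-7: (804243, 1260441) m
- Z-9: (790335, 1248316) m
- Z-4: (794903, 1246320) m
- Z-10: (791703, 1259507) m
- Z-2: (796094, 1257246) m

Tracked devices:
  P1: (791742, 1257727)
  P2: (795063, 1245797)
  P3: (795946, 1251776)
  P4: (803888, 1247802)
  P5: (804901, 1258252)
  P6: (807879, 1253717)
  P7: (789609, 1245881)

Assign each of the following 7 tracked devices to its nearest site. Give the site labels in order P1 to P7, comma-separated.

P1 → Z-10 (d²=3169921.00)
P2 → Z-4 (d²=299129.00)
P3 → Z-8 (d²=18380756.00)
P4 → Z-8 (d²=59522692.00)
P5 → Z-7 (d²=5224685.00)
P6 → Z-7 (d²=58432672.00)
P7 → Z-9 (d²=6456301.00)

Z-10, Z-4, Z-8, Z-8, Z-7, Z-7, Z-9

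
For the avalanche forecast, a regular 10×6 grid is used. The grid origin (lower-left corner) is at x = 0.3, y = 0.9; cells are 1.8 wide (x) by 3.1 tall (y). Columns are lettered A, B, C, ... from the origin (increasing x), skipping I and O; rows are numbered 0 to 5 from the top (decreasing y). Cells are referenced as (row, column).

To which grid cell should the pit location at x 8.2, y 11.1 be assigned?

(2, E)

Column index: ⌊(8.2 − 0.3) / 1.8⌋ = ⌊4.389⌋ = 4 → column E
Row offset from origin: ⌊(11.1 − 0.9) / 3.1⌋ = ⌊3.290⌋ = 3 → row 2 (counted from top)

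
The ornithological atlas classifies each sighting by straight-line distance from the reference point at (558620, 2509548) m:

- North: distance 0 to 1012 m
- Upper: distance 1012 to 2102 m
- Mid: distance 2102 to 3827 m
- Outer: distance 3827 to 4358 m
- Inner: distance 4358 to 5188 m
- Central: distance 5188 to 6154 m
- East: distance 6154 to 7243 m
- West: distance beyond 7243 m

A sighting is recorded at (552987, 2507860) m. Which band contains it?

Central

Distance = √((552987−558620)² + (2507860−2509548)²) = √(31730689.000 + 2849344.000) = 5880.479 m.
5188 ≤ 5880.479 < 6154 → Central.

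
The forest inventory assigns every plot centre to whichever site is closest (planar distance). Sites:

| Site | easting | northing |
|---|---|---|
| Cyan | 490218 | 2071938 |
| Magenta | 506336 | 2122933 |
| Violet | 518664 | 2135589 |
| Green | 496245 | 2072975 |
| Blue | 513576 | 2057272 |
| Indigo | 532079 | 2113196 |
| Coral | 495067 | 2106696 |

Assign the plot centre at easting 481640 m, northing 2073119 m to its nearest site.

Cyan

Squared distances to each site:
Cyan: 74976845.000; Magenta: 3091327012.000; Violet: 5273277476.000; Green: 213326761.000; Blue: 1271035505.000; Indigo: 4150258650.000; Coral: 1307699258.000.
Minimum at Cyan.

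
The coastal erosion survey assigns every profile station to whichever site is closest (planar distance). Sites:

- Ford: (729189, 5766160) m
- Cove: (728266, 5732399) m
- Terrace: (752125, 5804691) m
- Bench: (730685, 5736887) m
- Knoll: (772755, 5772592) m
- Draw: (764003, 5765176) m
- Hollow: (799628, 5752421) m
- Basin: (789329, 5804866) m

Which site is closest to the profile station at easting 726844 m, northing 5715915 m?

Squared distances to each site:
Ford: 2530059050.000; Cove: 273744340.000; Terrace: 8520307137.000; Bench: 454578065.000; Knoll: 5320102250.000; Draw: 3807437402.000; Hollow: 6630198692.000; Basin: 11816655626.000.
Minimum at Cove.

Cove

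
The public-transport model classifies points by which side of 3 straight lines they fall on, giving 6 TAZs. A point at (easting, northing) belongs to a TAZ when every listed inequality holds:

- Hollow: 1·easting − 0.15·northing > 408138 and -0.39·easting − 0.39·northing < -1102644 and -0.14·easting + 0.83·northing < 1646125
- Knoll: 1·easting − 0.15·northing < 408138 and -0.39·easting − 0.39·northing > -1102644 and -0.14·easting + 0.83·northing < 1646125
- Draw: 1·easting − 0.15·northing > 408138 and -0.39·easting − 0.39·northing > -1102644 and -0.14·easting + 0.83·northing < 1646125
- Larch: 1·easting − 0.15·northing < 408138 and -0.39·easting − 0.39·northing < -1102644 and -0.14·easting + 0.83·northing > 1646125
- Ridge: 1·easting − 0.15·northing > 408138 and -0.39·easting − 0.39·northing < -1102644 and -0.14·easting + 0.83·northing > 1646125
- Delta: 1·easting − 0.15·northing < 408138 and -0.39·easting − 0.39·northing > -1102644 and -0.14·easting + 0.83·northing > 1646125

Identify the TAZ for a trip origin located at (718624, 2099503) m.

1·718624 − 0.15·2099503 = 403698.550, which is < 408138
-0.39·718624 − 0.39·2099503 = -1099069.530, which is > -1102644
-0.14·718624 + 0.83·2099503 = 1641980.130, which is < 1646125
This sign pattern matches Knoll.

Knoll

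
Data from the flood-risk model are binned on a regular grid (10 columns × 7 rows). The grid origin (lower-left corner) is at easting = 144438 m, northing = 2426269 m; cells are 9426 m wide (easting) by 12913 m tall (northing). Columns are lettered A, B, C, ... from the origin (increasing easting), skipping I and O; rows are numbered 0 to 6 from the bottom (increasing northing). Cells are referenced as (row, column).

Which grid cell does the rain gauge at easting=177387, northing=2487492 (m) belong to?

Column index: ⌊(177387 − 144438) / 9426⌋ = ⌊3.496⌋ = 3 → column D
Row offset from origin: ⌊(2487492 − 2426269) / 12913⌋ = ⌊4.741⌋ = 4 → row 4

(4, D)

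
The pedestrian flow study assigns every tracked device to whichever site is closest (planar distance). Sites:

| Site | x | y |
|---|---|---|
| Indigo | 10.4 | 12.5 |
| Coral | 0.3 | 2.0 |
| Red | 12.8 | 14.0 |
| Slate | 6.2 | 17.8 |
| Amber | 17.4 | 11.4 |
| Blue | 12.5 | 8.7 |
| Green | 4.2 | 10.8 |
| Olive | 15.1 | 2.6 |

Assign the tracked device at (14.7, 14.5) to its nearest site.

Squared distances to each site:
Indigo: 22.490; Coral: 363.610; Red: 3.860; Slate: 83.140; Amber: 16.900; Blue: 38.480; Green: 123.940; Olive: 141.770.
Minimum at Red.

Red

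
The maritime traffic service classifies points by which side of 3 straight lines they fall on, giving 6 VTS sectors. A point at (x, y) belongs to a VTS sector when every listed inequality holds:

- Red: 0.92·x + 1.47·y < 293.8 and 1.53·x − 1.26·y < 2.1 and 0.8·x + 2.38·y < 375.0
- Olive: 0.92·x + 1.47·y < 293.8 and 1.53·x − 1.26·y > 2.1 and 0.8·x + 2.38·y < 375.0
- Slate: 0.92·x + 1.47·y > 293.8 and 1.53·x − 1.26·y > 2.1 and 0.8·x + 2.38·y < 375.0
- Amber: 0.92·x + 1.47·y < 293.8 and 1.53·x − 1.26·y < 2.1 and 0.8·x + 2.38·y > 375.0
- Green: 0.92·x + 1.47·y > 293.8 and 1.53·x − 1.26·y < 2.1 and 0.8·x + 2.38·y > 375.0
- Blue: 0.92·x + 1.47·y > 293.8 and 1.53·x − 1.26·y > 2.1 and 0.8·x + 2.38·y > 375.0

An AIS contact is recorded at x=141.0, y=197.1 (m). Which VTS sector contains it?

Green

0.92·141.0 + 1.47·197.1 = 419.457, which is > 293.8
1.53·141.0 − 1.26·197.1 = -32.616, which is < 2.1
0.8·141.0 + 2.38·197.1 = 581.898, which is > 375.0
This sign pattern matches Green.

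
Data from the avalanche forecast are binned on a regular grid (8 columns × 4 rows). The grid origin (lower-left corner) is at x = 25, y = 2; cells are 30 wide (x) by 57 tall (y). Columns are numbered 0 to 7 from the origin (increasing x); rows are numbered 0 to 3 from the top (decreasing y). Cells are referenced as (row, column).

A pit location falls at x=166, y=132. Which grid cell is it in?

Column index: ⌊(166 − 25) / 30⌋ = ⌊4.700⌋ = 4
Row offset from origin: ⌊(132 − 2) / 57⌋ = ⌊2.281⌋ = 2 → row 1 (counted from top)

(1, 4)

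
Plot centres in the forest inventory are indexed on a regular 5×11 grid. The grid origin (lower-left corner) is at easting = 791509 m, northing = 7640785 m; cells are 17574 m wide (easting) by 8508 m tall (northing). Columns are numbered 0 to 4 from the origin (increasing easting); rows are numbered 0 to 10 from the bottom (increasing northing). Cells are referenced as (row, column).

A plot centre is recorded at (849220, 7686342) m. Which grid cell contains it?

(5, 3)

Column index: ⌊(849220 − 791509) / 17574⌋ = ⌊3.284⌋ = 3
Row offset from origin: ⌊(7686342 − 7640785) / 8508⌋ = ⌊5.355⌋ = 5 → row 5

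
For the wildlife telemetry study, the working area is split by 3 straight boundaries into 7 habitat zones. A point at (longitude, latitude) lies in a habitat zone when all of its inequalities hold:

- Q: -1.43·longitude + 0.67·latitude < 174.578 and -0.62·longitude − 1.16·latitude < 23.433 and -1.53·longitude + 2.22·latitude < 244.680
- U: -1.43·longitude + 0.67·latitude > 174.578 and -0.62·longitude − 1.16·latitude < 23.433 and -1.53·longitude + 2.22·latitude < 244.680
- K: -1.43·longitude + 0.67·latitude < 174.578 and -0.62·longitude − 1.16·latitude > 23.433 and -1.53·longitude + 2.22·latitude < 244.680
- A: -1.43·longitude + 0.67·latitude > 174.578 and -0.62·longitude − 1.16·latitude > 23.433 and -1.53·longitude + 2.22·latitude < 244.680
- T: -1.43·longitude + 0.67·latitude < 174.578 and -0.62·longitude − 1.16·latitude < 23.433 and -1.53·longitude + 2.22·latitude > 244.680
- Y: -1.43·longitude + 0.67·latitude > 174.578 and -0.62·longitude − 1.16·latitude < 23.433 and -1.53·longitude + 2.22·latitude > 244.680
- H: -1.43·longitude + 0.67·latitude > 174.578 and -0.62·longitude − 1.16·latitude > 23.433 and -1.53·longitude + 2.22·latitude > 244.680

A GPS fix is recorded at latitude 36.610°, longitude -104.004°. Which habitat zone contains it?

-1.43·-104.004 + 0.67·36.610 = 173.254, which is < 174.578
-0.62·-104.004 − 1.16·36.610 = 22.015, which is < 23.433
-1.53·-104.004 + 2.22·36.610 = 240.400, which is < 244.680
This sign pattern matches Q.

Q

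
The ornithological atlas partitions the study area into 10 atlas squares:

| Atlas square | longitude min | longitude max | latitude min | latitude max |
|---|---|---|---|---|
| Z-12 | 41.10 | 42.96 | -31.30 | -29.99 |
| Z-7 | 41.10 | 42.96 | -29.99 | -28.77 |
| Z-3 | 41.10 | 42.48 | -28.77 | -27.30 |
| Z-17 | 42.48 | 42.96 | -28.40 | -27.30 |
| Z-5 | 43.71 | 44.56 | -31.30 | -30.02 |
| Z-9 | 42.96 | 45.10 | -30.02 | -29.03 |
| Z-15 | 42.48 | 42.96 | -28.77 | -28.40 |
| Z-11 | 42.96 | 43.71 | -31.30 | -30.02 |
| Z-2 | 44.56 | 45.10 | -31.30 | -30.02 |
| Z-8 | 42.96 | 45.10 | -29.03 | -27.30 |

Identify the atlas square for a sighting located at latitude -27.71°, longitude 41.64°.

Z-3

The point has longitude = 41.64 and latitude = -27.71.
Only Z-3 satisfies 41.10 ≤ longitude ≤ 42.48 and -28.77 ≤ latitude ≤ -27.30.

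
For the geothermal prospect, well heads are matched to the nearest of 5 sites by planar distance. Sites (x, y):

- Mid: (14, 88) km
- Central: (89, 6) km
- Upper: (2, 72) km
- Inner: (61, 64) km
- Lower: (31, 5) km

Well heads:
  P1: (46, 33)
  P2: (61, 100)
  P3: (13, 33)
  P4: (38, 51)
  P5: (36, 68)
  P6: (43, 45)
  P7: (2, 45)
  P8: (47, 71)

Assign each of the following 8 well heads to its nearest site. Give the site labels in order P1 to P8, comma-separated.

P1 → Lower (d²=1009.00)
P2 → Inner (d²=1296.00)
P3 → Lower (d²=1108.00)
P4 → Inner (d²=698.00)
P5 → Inner (d²=641.00)
P6 → Inner (d²=685.00)
P7 → Upper (d²=729.00)
P8 → Inner (d²=245.00)

Lower, Inner, Lower, Inner, Inner, Inner, Upper, Inner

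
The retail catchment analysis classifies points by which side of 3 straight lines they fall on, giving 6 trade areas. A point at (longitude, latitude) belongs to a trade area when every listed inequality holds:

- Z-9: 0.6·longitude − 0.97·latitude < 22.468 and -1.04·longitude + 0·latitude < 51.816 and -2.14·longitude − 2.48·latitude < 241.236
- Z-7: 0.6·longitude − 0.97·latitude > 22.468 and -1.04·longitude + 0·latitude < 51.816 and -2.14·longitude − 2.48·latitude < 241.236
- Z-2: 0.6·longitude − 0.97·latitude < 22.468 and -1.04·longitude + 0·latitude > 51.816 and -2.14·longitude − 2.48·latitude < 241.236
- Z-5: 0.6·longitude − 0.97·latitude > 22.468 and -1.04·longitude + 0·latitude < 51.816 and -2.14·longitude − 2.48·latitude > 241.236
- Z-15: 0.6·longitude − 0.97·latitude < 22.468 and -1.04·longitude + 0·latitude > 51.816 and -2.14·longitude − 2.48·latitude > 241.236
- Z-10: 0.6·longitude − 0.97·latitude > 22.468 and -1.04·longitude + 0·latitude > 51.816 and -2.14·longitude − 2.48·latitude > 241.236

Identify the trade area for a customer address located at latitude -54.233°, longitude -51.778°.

Z-15

0.6·-51.778 − 0.97·-54.233 = 21.539, which is < 22.468
-1.04·-51.778 + 0·-54.233 = 53.849, which is > 51.816
-2.14·-51.778 − 2.48·-54.233 = 245.303, which is > 241.236
This sign pattern matches Z-15.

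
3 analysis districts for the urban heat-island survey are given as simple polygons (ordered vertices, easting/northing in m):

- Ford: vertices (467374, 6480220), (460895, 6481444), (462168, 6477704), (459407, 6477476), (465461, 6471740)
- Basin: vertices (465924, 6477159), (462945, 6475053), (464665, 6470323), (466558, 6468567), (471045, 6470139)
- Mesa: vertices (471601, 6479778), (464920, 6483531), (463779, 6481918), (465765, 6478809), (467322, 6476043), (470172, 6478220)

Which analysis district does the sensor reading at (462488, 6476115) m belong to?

Ford

Cast a ray rightward from (462488, 6476115). For each polygon, the edges (by vertex number in listed order) whose endpoints lie on opposite sides of northing = 6476115, where each meets that height, and whether that is right or left of the point:
Ford: 4–5 at easting≈460843.5 (left), 5–1 at easting≈466448.0 (right) → 1 crossing.
Basin: 1–2 at easting≈464447.2 (right), 5–1 at easting≈466685.6 (right) → 2 crossings.
Mesa: 4–5 at easting≈467281.5 (right), 5–6 at easting≈467416.3 (right) → 2 crossings.
Only Ford has an odd count, so the point is inside Ford.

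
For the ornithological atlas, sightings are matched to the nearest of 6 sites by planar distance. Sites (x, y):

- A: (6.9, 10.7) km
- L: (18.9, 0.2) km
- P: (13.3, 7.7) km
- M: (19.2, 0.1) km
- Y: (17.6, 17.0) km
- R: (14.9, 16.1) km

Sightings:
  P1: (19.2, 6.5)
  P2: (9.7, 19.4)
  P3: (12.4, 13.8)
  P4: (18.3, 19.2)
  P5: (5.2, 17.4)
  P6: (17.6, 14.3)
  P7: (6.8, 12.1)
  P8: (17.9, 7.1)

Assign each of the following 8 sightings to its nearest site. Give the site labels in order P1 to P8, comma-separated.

P1 → P (d²=36.25)
P2 → R (d²=37.93)
P3 → R (d²=11.54)
P4 → Y (d²=5.33)
P5 → A (d²=47.78)
P6 → Y (d²=7.29)
P7 → A (d²=1.97)
P8 → P (d²=21.52)

P, R, R, Y, A, Y, A, P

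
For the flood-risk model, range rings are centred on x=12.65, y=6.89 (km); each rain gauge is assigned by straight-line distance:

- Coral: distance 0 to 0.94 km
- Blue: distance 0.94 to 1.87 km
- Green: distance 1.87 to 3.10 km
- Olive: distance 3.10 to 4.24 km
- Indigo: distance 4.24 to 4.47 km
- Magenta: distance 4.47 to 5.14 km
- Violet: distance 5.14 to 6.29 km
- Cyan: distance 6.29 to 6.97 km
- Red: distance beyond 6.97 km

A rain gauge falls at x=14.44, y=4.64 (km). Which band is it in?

Green

Distance = √((14.44−12.65)² + (4.64−6.89)²) = √(3.204 + 5.062) = 2.875 km.
1.87 ≤ 2.875 < 3.10 → Green.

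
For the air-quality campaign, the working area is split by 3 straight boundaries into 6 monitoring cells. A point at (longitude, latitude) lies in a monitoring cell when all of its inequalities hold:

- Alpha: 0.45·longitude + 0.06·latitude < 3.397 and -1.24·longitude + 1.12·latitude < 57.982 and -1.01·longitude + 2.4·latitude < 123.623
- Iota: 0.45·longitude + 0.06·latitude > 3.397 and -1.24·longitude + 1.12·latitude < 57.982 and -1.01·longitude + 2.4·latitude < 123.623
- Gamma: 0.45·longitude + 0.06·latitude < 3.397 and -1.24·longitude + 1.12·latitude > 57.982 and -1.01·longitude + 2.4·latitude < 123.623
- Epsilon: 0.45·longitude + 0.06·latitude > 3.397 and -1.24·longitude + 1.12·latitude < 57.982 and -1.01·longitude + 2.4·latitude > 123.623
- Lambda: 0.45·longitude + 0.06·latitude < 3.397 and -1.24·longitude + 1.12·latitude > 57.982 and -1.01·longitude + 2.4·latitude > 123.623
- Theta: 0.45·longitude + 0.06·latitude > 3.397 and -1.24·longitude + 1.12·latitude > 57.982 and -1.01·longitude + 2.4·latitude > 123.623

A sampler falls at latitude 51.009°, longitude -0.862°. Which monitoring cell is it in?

0.45·-0.862 + 0.06·51.009 = 2.673, which is < 3.397
-1.24·-0.862 + 1.12·51.009 = 58.199, which is > 57.982
-1.01·-0.862 + 2.4·51.009 = 123.292, which is < 123.623
This sign pattern matches Gamma.

Gamma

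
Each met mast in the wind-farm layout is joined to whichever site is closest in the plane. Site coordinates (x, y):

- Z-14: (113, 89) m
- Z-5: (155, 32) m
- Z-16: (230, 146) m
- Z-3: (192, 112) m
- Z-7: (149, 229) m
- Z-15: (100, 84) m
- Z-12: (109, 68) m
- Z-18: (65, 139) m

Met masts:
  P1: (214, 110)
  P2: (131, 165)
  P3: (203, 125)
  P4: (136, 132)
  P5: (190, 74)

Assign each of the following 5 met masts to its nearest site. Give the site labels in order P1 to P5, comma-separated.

P1 → Z-3 (d²=488.00)
P2 → Z-7 (d²=4420.00)
P3 → Z-3 (d²=290.00)
P4 → Z-14 (d²=2378.00)
P5 → Z-3 (d²=1448.00)

Z-3, Z-7, Z-3, Z-14, Z-3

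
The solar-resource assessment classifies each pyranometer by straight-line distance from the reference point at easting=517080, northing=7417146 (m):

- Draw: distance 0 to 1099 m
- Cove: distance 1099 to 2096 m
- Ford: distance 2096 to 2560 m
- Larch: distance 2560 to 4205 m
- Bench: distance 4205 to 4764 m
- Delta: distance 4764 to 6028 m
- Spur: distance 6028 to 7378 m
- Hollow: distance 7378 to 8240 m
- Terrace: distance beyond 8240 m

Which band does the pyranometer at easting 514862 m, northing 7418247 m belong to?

Distance = √((514862−517080)² + (7418247−7417146)²) = √(4919524.000 + 1212201.000) = 2476.232 m.
2096 ≤ 2476.232 < 2560 → Ford.

Ford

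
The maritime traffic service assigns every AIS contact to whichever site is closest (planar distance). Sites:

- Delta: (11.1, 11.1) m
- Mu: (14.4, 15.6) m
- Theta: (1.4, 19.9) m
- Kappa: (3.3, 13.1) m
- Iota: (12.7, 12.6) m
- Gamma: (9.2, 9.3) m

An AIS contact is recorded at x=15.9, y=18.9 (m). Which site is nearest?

Squared distances to each site:
Delta: 83.880; Mu: 13.140; Theta: 211.250; Kappa: 192.400; Iota: 49.930; Gamma: 137.050.
Minimum at Mu.

Mu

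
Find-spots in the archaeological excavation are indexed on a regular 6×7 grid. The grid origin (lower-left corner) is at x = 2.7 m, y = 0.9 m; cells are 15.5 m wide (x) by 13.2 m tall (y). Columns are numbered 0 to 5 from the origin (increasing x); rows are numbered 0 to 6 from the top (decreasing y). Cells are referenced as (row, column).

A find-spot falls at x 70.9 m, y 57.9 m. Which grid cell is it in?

Column index: ⌊(70.9 − 2.7) / 15.5⌋ = ⌊4.400⌋ = 4
Row offset from origin: ⌊(57.9 − 0.9) / 13.2⌋ = ⌊4.318⌋ = 4 → row 2 (counted from top)

(2, 4)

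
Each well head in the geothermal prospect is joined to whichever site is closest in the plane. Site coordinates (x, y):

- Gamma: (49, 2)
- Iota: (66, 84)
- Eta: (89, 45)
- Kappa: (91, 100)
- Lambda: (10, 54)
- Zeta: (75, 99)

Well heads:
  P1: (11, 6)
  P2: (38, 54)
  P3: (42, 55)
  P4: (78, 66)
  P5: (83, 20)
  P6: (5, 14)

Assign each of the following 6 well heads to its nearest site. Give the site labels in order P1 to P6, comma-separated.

Gamma, Lambda, Lambda, Iota, Eta, Lambda

P1 → Gamma (d²=1460.00)
P2 → Lambda (d²=784.00)
P3 → Lambda (d²=1025.00)
P4 → Iota (d²=468.00)
P5 → Eta (d²=661.00)
P6 → Lambda (d²=1625.00)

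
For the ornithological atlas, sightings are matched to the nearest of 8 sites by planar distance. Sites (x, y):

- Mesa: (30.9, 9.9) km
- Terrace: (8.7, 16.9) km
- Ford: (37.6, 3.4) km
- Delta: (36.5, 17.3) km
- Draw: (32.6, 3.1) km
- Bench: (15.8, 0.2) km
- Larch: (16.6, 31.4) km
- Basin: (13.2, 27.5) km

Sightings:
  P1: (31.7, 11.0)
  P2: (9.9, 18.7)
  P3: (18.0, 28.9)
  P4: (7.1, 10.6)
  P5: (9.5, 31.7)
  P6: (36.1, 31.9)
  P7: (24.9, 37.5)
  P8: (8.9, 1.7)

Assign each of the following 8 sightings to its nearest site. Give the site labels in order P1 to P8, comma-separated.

P1 → Mesa (d²=1.85)
P2 → Terrace (d²=4.68)
P3 → Larch (d²=8.21)
P4 → Terrace (d²=42.25)
P5 → Basin (d²=31.33)
P6 → Delta (d²=213.32)
P7 → Larch (d²=106.10)
P8 → Bench (d²=49.86)

Mesa, Terrace, Larch, Terrace, Basin, Delta, Larch, Bench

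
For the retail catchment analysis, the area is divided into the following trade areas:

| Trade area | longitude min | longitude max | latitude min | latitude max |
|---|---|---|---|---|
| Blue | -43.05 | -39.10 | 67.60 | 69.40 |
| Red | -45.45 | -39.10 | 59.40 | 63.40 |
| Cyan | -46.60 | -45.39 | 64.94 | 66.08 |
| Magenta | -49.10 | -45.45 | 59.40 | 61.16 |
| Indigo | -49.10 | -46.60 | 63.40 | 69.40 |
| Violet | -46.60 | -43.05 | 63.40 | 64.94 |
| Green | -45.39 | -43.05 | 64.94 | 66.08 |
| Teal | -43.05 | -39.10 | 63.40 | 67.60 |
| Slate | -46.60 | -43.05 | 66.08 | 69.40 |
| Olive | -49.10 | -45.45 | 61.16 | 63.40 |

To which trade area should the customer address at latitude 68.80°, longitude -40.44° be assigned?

The point has longitude = -40.44 and latitude = 68.80.
Only Blue satisfies -43.05 ≤ longitude ≤ -39.10 and 67.60 ≤ latitude ≤ 69.40.

Blue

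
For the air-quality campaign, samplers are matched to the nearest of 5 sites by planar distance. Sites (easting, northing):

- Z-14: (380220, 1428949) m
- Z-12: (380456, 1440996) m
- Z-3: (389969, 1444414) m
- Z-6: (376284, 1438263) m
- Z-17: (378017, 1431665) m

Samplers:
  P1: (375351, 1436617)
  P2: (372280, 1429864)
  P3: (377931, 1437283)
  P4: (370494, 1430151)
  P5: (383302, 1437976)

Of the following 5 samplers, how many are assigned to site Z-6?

P1 → Z-6
P2 → Z-17
P3 → Z-6
P4 → Z-17
P5 → Z-12
2 of the 5 go to Z-6.

2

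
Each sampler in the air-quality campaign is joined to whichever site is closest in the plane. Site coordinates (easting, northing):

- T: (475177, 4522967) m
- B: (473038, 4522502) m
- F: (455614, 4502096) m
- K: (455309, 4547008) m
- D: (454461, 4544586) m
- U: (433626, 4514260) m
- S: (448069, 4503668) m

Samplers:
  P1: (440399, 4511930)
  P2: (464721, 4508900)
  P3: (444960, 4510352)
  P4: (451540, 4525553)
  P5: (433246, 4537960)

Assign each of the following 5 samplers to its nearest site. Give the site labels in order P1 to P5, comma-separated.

U, F, S, D, D

P1 → U (d²=51302429.00)
P2 → F (d²=129231865.00)
P3 → S (d²=54341737.00)
P4 → D (d²=370787330.00)
P5 → D (d²=493980101.00)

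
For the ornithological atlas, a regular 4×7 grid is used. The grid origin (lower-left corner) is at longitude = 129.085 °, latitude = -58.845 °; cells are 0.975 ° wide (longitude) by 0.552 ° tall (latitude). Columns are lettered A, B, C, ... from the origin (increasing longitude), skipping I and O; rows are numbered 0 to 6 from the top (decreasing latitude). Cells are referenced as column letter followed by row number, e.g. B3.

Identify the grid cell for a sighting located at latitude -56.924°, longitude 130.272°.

B3

Column index: ⌊(130.272 − 129.085) / 0.975⌋ = ⌊1.217⌋ = 1 → column B
Row offset from origin: ⌊(-56.924 − -58.845) / 0.552⌋ = ⌊3.480⌋ = 3 → row 3 (counted from top)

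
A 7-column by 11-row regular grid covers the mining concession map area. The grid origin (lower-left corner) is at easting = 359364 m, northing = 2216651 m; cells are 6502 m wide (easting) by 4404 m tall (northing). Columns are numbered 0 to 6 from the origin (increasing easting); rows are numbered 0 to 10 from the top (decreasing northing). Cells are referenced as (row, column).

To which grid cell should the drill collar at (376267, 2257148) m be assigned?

Column index: ⌊(376267 − 359364) / 6502⌋ = ⌊2.600⌋ = 2
Row offset from origin: ⌊(2257148 − 2216651) / 4404⌋ = ⌊9.196⌋ = 9 → row 1 (counted from top)

(1, 2)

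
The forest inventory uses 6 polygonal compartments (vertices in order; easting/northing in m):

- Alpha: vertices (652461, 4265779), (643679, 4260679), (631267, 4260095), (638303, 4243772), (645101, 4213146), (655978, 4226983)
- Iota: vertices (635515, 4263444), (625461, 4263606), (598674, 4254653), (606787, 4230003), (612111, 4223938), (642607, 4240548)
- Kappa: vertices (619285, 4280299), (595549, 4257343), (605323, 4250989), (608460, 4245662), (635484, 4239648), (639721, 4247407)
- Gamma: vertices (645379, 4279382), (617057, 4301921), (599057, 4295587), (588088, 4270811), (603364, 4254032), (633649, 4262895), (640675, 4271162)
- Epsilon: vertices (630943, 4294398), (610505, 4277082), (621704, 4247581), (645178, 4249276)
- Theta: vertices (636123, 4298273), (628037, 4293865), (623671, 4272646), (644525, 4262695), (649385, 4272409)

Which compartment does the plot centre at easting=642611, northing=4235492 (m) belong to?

Cast a ray rightward from (642611, 4235492). For each polygon, the edges (by vertex number in listed order) whose endpoints lie on opposite sides of northing = 4235492, where each meets that height, and whether that is right or left of the point:
Alpha: 4–5 at easting≈640140.9 (left), 6–1 at easting≈655206.6 (right) → 1 crossing.
Iota: 3–4 at easting≈604980.4 (left), 5–6 at easting≈633324.2 (left) → 0 crossings.
Kappa: no edge straddles that height → 0 crossings.
Gamma: no edge straddles that height → 0 crossings.
Epsilon: no edge straddles that height → 0 crossings.
Theta: no edge straddles that height → 0 crossings.
Only Alpha has an odd count, so the point is inside Alpha.

Alpha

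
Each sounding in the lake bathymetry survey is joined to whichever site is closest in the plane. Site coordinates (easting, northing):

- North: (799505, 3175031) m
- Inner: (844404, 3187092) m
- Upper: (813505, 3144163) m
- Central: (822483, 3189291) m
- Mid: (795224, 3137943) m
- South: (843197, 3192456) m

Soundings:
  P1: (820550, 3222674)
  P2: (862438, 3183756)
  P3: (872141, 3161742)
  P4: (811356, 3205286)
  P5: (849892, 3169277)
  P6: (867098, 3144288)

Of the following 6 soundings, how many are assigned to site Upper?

0

P1 → Central
P2 → Inner
P3 → Inner
P4 → Central
P5 → Inner
P6 → Inner
0 of the 6 go to Upper.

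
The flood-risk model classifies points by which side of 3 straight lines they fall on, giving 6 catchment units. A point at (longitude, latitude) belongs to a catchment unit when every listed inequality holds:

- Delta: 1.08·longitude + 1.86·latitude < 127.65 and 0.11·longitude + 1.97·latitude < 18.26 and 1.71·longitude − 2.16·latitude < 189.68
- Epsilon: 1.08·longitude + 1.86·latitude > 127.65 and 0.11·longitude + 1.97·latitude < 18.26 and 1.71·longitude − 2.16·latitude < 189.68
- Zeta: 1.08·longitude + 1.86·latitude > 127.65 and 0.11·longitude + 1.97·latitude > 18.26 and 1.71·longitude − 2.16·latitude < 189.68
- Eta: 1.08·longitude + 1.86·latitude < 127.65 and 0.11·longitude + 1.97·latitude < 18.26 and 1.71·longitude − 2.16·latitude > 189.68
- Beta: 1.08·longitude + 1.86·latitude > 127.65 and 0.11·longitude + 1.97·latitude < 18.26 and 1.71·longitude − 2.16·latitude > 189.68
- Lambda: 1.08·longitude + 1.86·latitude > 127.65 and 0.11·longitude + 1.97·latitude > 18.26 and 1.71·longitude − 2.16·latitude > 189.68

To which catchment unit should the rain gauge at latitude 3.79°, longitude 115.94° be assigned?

1.08·115.94 + 1.86·3.79 = 132.265, which is > 127.65
0.11·115.94 + 1.97·3.79 = 20.220, which is > 18.26
1.71·115.94 − 2.16·3.79 = 190.071, which is > 189.68
This sign pattern matches Lambda.

Lambda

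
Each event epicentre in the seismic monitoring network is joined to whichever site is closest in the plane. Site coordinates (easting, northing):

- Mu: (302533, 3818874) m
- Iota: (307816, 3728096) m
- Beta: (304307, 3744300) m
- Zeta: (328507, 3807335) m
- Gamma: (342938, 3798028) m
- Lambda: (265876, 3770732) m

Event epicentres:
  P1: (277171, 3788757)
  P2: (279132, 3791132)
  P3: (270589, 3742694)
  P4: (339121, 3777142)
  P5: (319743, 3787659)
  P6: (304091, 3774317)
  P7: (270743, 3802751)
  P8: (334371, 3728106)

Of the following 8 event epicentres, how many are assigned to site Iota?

P1 → Lambda
P2 → Lambda
P3 → Lambda
P4 → Gamma
P5 → Zeta
P6 → Beta
P7 → Lambda
P8 → Iota
1 of the 8 goes to Iota.

1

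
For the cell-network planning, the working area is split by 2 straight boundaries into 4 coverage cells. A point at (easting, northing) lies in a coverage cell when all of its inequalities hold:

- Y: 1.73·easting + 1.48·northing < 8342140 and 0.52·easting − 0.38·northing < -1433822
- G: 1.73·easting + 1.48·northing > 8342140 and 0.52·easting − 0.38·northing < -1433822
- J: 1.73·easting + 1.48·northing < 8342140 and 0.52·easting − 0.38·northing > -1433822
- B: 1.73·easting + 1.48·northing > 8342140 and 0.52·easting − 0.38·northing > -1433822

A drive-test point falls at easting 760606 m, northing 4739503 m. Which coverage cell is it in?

J

1.73·760606 + 1.48·4739503 = 8330312.820, which is < 8342140
0.52·760606 − 0.38·4739503 = -1405496.020, which is > -1433822
This sign pattern matches J.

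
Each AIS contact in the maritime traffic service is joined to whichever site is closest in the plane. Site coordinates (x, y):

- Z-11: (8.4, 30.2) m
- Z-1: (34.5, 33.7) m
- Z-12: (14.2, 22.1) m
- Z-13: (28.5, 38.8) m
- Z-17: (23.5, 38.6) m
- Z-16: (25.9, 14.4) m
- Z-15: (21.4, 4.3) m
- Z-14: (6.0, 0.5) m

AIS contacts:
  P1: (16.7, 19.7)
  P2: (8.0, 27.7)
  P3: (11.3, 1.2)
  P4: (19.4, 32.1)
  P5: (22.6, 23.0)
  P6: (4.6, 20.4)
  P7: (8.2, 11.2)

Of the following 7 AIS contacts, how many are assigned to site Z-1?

P1 → Z-12
P2 → Z-11
P3 → Z-14
P4 → Z-17
P5 → Z-12
P6 → Z-12
P7 → Z-14
0 of the 7 go to Z-1.

0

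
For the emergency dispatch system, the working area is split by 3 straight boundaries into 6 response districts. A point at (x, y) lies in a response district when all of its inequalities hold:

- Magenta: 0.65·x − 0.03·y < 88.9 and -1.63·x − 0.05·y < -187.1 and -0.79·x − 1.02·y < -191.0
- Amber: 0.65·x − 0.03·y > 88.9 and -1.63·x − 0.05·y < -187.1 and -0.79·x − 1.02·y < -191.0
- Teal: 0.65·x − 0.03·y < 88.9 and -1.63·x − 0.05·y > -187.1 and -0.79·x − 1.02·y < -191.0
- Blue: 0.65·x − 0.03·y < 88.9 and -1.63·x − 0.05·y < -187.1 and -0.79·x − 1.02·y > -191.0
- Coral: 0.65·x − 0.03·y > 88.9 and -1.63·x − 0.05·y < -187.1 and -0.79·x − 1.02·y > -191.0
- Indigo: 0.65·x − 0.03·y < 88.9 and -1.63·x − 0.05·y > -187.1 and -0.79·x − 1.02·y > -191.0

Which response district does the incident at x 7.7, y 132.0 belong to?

0.65·7.7 − 0.03·132.0 = 1.045, which is < 88.9
-1.63·7.7 − 0.05·132.0 = -19.151, which is > -187.1
-0.79·7.7 − 1.02·132.0 = -140.723, which is > -191.0
This sign pattern matches Indigo.

Indigo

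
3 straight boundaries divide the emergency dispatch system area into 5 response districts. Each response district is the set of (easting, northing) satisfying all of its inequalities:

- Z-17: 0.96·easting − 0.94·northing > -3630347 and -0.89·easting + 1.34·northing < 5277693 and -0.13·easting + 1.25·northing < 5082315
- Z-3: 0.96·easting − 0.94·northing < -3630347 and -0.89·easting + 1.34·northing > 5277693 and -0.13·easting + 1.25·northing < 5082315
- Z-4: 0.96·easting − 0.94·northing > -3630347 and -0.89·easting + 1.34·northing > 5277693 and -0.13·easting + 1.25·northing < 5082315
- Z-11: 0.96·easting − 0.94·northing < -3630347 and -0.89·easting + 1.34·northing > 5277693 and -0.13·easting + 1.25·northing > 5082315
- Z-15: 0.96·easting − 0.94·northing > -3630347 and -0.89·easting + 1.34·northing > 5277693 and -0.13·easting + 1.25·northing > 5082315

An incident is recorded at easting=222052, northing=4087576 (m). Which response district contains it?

0.96·222052 − 0.94·4087576 = -3629151.520, which is > -3630347
-0.89·222052 + 1.34·4087576 = 5279725.560, which is > 5277693
-0.13·222052 + 1.25·4087576 = 5080603.240, which is < 5082315
This sign pattern matches Z-4.

Z-4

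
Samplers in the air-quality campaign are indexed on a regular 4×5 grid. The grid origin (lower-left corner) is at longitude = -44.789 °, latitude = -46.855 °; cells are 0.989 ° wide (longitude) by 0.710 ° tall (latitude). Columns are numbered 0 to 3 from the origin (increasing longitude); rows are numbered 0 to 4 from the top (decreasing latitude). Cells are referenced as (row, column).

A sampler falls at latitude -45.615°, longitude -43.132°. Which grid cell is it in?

Column index: ⌊(-43.132 − -44.789) / 0.989⌋ = ⌊1.675⌋ = 1
Row offset from origin: ⌊(-45.615 − -46.855) / 0.710⌋ = ⌊1.746⌋ = 1 → row 3 (counted from top)

(3, 1)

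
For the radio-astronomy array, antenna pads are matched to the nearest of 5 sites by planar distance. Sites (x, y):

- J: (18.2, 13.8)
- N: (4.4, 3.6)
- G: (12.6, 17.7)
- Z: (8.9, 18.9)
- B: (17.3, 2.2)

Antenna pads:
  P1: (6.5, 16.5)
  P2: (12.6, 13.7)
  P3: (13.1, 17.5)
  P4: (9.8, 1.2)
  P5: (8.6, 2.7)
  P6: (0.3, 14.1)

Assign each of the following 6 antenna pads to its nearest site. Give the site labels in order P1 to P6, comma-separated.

Z, G, G, N, N, Z

P1 → Z (d²=11.52)
P2 → G (d²=16.00)
P3 → G (d²=0.29)
P4 → N (d²=34.92)
P5 → N (d²=18.45)
P6 → Z (d²=97.00)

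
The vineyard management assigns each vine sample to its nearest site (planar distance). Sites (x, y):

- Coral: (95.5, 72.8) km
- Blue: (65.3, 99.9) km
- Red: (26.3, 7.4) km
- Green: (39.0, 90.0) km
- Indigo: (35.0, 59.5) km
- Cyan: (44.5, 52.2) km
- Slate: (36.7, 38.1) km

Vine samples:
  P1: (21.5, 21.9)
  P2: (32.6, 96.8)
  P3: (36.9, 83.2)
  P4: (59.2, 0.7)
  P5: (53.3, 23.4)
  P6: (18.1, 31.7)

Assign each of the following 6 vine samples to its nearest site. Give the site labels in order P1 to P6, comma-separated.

P1 → Red (d²=233.29)
P2 → Green (d²=87.20)
P3 → Green (d²=50.65)
P4 → Red (d²=1127.30)
P5 → Slate (d²=491.65)
P6 → Slate (d²=386.92)

Red, Green, Green, Red, Slate, Slate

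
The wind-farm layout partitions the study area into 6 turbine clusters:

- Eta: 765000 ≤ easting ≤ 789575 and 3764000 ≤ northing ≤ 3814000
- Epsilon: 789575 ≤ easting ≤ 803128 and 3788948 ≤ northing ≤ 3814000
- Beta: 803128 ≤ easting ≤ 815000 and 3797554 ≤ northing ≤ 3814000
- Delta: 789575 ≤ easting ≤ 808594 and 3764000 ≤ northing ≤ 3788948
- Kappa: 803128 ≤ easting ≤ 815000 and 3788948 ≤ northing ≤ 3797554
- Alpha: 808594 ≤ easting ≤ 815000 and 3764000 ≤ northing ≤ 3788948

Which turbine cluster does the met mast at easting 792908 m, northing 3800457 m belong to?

Epsilon

The point has easting = 792908 and northing = 3800457.
Only Epsilon satisfies 789575 ≤ easting ≤ 803128 and 3788948 ≤ northing ≤ 3814000.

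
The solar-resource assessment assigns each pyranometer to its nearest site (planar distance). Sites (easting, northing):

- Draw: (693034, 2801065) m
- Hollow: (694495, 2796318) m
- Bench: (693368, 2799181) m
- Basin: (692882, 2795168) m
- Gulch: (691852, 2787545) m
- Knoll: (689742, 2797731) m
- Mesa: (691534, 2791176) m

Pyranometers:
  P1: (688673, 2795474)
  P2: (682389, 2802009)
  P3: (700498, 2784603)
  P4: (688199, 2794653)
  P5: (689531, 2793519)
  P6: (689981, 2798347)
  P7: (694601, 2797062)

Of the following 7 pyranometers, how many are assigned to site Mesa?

1

P1 → Knoll
P2 → Knoll
P3 → Gulch
P4 → Knoll
P5 → Mesa
P6 → Knoll
P7 → Hollow
1 of the 7 goes to Mesa.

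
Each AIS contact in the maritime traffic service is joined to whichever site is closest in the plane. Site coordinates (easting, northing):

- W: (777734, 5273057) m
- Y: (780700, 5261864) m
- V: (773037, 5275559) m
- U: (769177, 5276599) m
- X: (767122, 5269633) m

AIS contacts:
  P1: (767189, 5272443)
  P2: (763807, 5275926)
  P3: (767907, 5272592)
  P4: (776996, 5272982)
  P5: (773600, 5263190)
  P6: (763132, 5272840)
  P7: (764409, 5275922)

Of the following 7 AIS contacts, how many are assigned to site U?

P1 → X
P2 → U
P3 → X
P4 → W
P5 → Y
P6 → X
P7 → U
2 of the 7 go to U.

2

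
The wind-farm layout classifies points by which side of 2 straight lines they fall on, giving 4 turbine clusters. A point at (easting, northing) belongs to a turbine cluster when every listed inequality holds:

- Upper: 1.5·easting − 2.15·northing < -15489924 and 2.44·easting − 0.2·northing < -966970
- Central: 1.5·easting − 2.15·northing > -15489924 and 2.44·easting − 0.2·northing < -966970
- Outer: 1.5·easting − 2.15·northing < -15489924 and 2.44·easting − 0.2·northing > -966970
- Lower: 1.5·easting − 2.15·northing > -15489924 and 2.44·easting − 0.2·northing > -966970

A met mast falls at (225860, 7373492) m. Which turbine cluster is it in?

1.5·225860 − 2.15·7373492 = -15514217.800, which is < -15489924
2.44·225860 − 0.2·7373492 = -923600.000, which is > -966970
This sign pattern matches Outer.

Outer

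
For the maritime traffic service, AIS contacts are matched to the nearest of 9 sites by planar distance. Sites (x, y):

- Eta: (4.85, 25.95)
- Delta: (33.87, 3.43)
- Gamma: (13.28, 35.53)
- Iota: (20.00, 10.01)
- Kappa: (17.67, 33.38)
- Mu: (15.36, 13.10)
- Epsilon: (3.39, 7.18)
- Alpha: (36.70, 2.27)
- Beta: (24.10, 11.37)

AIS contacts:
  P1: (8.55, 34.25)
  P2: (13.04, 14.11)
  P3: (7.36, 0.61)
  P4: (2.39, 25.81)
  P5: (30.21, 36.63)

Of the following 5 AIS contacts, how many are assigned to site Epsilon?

1

P1 → Gamma
P2 → Mu
P3 → Epsilon
P4 → Eta
P5 → Kappa
1 of the 5 goes to Epsilon.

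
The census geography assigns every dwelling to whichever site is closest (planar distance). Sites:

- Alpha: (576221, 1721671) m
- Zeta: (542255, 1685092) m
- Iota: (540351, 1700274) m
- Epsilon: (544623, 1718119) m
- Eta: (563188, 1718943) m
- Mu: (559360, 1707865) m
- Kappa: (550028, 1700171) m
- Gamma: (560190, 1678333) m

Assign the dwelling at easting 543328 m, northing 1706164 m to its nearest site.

Squared distances to each site:
Alpha: 1322416498.000; Zeta: 445180513.000; Iota: 43554629.000; Epsilon: 144599050.000; Eta: 557722441.000; Mu: 259918425.000; Kappa: 80806049.000; Gamma: 1058891605.000.
Minimum at Iota.

Iota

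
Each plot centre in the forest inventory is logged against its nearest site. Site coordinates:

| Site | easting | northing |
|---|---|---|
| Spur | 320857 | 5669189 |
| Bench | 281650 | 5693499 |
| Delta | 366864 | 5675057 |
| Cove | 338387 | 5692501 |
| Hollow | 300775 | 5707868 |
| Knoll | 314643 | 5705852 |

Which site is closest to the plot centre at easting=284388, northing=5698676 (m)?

Bench

Squared distances to each site:
Spur: 2199471130.000; Bench: 34297973.000; Delta: 7360147737.000; Cove: 2954022626.000; Hollow: 353026633.000; Knoll: 966860001.000.
Minimum at Bench.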